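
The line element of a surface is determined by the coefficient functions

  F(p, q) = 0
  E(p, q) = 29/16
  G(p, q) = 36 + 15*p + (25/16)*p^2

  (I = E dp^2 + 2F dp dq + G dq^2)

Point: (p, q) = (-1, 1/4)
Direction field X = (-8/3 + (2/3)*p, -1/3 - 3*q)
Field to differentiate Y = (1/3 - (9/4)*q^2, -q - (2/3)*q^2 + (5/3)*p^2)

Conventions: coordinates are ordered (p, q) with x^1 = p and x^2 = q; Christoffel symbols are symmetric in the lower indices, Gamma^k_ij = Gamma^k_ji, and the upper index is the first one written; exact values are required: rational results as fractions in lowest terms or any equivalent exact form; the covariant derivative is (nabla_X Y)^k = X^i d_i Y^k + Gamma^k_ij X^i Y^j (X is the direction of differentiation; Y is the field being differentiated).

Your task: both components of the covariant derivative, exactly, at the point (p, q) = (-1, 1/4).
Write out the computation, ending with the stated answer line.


E = 29/16, F = 0, G = 361/16 at the point
E_p = 0, E_q = 0, F_p = 0, F_q = 0, G_p = 95/8, G_q = 0
EG - F^2 = 10469/256;  g^inv = (256/10469) * [[361/16, 0], [0, 29/16]]
first-kind symbols [ij,l] = (1/2)(d_i g_jl + d_j g_il - d_l g_ij): [pp,p] = E_p/2 = 0, [pp,q] = F_p - E_q/2 = 0, [pq,p] = E_q/2 = 0, [pq,q] = G_p/2 = 95/16, [qq,p] = F_q - G_p/2 = -95/16, [qq,q] = G_q/2 = 0
Gamma^p_ij = (G*[ij,p] - F*[ij,q])/(EG - F^2), Gamma^q_ij = (E*[ij,q] - F*[ij,p])/(EG - F^2)
Gamma_ppp = 0, Gamma_ppq = 0, Gamma_pqq = -95/29, Gamma_qpp = 0, Gamma_qpq = 5/19, Gamma_qqq = 0
X = (-10/3, -13/12), Y = (37/192, 11/8) at the point

Answer: (nabla_X Y)^p = 8489/1392, (nabla_X Y)^q = 164809/14592


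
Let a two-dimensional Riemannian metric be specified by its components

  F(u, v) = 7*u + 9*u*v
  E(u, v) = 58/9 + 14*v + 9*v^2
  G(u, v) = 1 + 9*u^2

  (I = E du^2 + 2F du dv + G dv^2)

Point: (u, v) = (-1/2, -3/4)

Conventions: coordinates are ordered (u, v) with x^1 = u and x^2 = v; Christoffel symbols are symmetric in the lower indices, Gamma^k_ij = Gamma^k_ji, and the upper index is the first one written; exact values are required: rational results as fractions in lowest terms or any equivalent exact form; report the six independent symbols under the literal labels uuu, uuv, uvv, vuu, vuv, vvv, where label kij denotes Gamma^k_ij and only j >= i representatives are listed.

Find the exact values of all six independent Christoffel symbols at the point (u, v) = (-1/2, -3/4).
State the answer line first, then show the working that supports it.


Answer: Gamma_uuu = 0, Gamma_uuv = 36/469, Gamma_uvv = 0, Gamma_vuu = 0, Gamma_vuv = -648/469, Gamma_vvv = 0

E = 145/144, F = -1/8, G = 13/4 at the point
E_u = 0, E_v = 1/2, F_u = 1/4, F_v = -9/2, G_u = -9, G_v = 0
EG - F^2 = 469/144;  g^inv = (144/469) * [[13/4, 1/8], [1/8, 145/144]]
first-kind symbols [ij,l] = (1/2)(d_i g_jl + d_j g_il - d_l g_ij): [uu,u] = E_u/2 = 0, [uu,v] = F_u - E_v/2 = 0, [uv,u] = E_v/2 = 1/4, [uv,v] = G_u/2 = -9/2, [vv,u] = F_v - G_u/2 = 0, [vv,v] = G_v/2 = 0
Gamma^u_ij = (G*[ij,u] - F*[ij,v])/(EG - F^2), Gamma^v_ij = (E*[ij,v] - F*[ij,u])/(EG - F^2)


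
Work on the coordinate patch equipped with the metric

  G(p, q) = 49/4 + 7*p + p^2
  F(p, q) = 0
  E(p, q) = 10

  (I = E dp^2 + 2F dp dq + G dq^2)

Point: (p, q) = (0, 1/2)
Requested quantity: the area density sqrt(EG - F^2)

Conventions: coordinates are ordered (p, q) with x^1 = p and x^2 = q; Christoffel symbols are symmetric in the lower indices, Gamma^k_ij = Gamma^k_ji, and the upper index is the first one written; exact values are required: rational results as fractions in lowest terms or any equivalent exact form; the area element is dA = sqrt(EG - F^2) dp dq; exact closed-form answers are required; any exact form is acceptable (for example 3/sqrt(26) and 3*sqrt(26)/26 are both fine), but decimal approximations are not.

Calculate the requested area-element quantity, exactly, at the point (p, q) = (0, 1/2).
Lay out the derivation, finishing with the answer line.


E = 10, F = 0, G = 49/4; EG - F^2 = 245/2

Answer: sqrt(EG - F^2) = 7*sqrt(10)/2


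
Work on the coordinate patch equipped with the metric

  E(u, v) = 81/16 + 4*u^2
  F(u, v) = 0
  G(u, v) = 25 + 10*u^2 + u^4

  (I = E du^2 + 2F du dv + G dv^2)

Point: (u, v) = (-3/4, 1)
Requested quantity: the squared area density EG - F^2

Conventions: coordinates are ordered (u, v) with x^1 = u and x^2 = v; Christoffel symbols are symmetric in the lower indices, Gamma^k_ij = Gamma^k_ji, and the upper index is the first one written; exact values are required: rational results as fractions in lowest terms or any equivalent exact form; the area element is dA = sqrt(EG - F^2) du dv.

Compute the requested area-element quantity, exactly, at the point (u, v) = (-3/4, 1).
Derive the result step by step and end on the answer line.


E = 117/16, F = 0, G = 7921/256; EG - F^2 = 926757/4096

Answer: EG - F^2 = 926757/4096


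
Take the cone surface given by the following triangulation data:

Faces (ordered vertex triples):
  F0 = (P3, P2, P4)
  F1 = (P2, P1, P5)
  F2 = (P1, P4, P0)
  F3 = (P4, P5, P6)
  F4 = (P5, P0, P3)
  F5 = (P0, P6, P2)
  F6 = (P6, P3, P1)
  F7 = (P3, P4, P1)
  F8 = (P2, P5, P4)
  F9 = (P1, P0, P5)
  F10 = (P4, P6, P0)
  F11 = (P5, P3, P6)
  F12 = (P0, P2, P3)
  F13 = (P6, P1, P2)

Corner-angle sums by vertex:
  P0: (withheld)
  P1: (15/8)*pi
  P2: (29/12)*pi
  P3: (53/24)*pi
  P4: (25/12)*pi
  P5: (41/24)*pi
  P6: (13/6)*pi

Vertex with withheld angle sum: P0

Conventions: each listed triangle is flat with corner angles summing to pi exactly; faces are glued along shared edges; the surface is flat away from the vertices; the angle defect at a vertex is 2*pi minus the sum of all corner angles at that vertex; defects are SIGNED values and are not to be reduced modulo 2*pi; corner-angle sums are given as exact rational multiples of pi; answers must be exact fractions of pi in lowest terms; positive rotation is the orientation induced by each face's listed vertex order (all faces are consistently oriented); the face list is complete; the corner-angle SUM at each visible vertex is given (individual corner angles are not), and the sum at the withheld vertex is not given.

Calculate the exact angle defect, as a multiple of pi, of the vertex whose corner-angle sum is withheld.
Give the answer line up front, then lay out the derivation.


Answer: defect(P0) = (11/24)*pi

V = 7, E = 21, F = 14; chi = V - E + F = 0
Gauss-Bonnet: total defect = 2*pi*chi = 0; visible defects sum to (-11/24)*pi


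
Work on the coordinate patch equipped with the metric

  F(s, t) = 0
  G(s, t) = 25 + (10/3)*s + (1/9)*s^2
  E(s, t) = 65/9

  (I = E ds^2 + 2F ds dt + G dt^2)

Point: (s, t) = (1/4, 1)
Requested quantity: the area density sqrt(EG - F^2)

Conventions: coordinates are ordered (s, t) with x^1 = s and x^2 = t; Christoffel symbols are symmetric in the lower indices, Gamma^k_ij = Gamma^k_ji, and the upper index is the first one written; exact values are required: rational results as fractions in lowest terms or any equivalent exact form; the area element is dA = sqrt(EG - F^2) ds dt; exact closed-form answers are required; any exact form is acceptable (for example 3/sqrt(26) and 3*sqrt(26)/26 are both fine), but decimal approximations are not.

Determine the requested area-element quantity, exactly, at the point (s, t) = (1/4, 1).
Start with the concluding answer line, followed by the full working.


Answer: sqrt(EG - F^2) = 61*sqrt(65)/36

E = 65/9, F = 0, G = 3721/144; EG - F^2 = 241865/1296


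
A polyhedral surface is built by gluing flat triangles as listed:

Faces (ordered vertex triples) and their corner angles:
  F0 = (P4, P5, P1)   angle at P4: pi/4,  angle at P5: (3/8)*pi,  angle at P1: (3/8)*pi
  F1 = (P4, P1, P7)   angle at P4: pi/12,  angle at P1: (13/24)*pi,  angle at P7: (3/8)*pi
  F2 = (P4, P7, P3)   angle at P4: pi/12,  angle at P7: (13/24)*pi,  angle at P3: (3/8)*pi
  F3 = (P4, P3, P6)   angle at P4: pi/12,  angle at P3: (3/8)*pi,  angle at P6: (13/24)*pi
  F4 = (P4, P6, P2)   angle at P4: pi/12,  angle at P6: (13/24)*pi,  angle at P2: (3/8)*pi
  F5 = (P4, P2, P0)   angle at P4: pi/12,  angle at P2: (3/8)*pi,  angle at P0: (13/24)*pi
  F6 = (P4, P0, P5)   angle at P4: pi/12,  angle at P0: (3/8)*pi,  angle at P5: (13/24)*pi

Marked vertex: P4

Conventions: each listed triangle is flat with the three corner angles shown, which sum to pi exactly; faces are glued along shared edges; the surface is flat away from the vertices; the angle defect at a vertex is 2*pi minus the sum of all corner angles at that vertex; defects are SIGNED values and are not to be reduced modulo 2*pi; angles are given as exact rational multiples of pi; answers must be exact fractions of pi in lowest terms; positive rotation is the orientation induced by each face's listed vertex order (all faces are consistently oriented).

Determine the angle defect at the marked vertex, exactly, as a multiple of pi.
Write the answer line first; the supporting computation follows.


Answer: defect(P4) = (5/4)*pi

Sum of corner angles at P4: (3/4)*pi
defect = 2*pi - (3/4)*pi


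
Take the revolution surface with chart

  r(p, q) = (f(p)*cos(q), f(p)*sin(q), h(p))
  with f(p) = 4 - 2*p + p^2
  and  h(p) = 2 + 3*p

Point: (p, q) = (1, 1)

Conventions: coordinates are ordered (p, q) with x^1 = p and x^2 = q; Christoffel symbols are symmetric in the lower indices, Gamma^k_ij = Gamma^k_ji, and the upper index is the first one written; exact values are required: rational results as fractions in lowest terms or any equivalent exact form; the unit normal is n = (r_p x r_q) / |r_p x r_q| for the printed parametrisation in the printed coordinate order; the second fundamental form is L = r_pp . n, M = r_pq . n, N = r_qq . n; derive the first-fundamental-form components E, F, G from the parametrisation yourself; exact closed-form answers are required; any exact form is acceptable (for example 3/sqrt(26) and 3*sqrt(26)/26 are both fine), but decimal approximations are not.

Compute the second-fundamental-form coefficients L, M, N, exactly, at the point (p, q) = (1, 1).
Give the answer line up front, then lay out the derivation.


Answer: L = -2, M = 0, N = 3

f = 3, f' = 0, f'' = 2, h' = 3, h'' = 0
E = 9, F = 0, G = 9; answer radicand W^2 = 9
unnormalised second-form numerators: l = -6, m = 0, n = 9; L = l/sqrt(9), and similarly M = m/sqrt(W^2), N = n/sqrt(W^2)


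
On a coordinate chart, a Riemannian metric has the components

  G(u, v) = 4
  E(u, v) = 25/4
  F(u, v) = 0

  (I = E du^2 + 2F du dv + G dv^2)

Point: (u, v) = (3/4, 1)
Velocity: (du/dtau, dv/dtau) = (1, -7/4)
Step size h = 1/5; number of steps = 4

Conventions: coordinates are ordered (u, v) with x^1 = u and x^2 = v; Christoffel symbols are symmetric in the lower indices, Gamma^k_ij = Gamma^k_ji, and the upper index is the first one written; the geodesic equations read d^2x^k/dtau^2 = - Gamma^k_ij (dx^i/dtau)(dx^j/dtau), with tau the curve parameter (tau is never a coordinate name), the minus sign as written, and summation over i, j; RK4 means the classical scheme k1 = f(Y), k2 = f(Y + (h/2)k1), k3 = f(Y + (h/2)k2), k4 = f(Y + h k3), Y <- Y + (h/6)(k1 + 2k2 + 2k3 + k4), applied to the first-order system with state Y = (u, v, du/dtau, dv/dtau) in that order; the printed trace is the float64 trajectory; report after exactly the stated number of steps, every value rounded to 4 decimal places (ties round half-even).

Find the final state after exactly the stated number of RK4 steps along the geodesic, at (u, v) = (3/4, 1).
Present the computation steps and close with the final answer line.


f(Y) = (du/dtau, dv/dtau, -Gamma^u_ij Y'^i Y'^j, -Gamma^v_ij Y'^i Y'^j) with the Gammas evaluated at the stage position; h = 0.200000; intermediate values shown to 6 dp
step 0: u = 0.7500, v = 1.0000, du/dtau = 1.0000, dv/dtau = -1.7500
step 1:
  k1: at (u, v) = (0.750000, 1.000000), (du/dtau, dv/dtau) = (1.000000, -1.750000); Gamma_uuu = 0.000000, Gamma_uuv = 0.000000, Gamma_uvv = 0.000000, Gamma_vuu = 0.000000, Gamma_vuv = 0.000000, Gamma_vvv = 0.000000; k1 = (1.000000, -1.750000, 0.000000, 0.000000)
  k2: at (u, v) = (0.850000, 0.825000), (du/dtau, dv/dtau) = (1.000000, -1.750000); Gamma_uuu = 0.000000, Gamma_uuv = 0.000000, Gamma_uvv = 0.000000, Gamma_vuu = 0.000000, Gamma_vuv = 0.000000, Gamma_vvv = 0.000000; k2 = (1.000000, -1.750000, 0.000000, 0.000000)
  k3: at (u, v) = (0.850000, 0.825000), (du/dtau, dv/dtau) = (1.000000, -1.750000); Gamma_uuu = 0.000000, Gamma_uuv = 0.000000, Gamma_uvv = 0.000000, Gamma_vuu = 0.000000, Gamma_vuv = 0.000000, Gamma_vvv = 0.000000; k3 = (1.000000, -1.750000, 0.000000, 0.000000)
  k4: at (u, v) = (0.950000, 0.650000), (du/dtau, dv/dtau) = (1.000000, -1.750000); Gamma_uuu = 0.000000, Gamma_uuv = 0.000000, Gamma_uvv = 0.000000, Gamma_vuu = 0.000000, Gamma_vuv = 0.000000, Gamma_vvv = 0.000000; k4 = (1.000000, -1.750000, 0.000000, 0.000000)
  Y <- Y + (h/6)(k1 + 2k2 + 2k3 + k4): u = 0.9500, v = 0.6500, du/dtau = 1.0000, dv/dtau = -1.7500
step 2:
  k1: at (u, v) = (0.950000, 0.650000), (du/dtau, dv/dtau) = (1.000000, -1.750000); Gamma_uuu = 0.000000, Gamma_uuv = 0.000000, Gamma_uvv = 0.000000, Gamma_vuu = 0.000000, Gamma_vuv = 0.000000, Gamma_vvv = 0.000000; k1 = (1.000000, -1.750000, 0.000000, 0.000000)
  k2: at (u, v) = (1.050000, 0.475000), (du/dtau, dv/dtau) = (1.000000, -1.750000); Gamma_uuu = 0.000000, Gamma_uuv = 0.000000, Gamma_uvv = 0.000000, Gamma_vuu = 0.000000, Gamma_vuv = 0.000000, Gamma_vvv = 0.000000; k2 = (1.000000, -1.750000, 0.000000, 0.000000)
  k3: at (u, v) = (1.050000, 0.475000), (du/dtau, dv/dtau) = (1.000000, -1.750000); Gamma_uuu = 0.000000, Gamma_uuv = 0.000000, Gamma_uvv = 0.000000, Gamma_vuu = 0.000000, Gamma_vuv = 0.000000, Gamma_vvv = 0.000000; k3 = (1.000000, -1.750000, 0.000000, 0.000000)
  k4: at (u, v) = (1.150000, 0.300000), (du/dtau, dv/dtau) = (1.000000, -1.750000); Gamma_uuu = 0.000000, Gamma_uuv = 0.000000, Gamma_uvv = 0.000000, Gamma_vuu = 0.000000, Gamma_vuv = 0.000000, Gamma_vvv = 0.000000; k4 = (1.000000, -1.750000, 0.000000, 0.000000)
  Y <- Y + (h/6)(k1 + 2k2 + 2k3 + k4): u = 1.1500, v = 0.3000, du/dtau = 1.0000, dv/dtau = -1.7500
step 3:
  k1: at (u, v) = (1.150000, 0.300000), (du/dtau, dv/dtau) = (1.000000, -1.750000); Gamma_uuu = 0.000000, Gamma_uuv = 0.000000, Gamma_uvv = 0.000000, Gamma_vuu = 0.000000, Gamma_vuv = 0.000000, Gamma_vvv = 0.000000; k1 = (1.000000, -1.750000, 0.000000, 0.000000)
  k2: at (u, v) = (1.250000, 0.125000), (du/dtau, dv/dtau) = (1.000000, -1.750000); Gamma_uuu = 0.000000, Gamma_uuv = 0.000000, Gamma_uvv = 0.000000, Gamma_vuu = 0.000000, Gamma_vuv = 0.000000, Gamma_vvv = 0.000000; k2 = (1.000000, -1.750000, 0.000000, 0.000000)
  k3: at (u, v) = (1.250000, 0.125000), (du/dtau, dv/dtau) = (1.000000, -1.750000); Gamma_uuu = 0.000000, Gamma_uuv = 0.000000, Gamma_uvv = 0.000000, Gamma_vuu = 0.000000, Gamma_vuv = 0.000000, Gamma_vvv = 0.000000; k3 = (1.000000, -1.750000, 0.000000, 0.000000)
  k4: at (u, v) = (1.350000, -0.050000), (du/dtau, dv/dtau) = (1.000000, -1.750000); Gamma_uuu = 0.000000, Gamma_uuv = 0.000000, Gamma_uvv = 0.000000, Gamma_vuu = 0.000000, Gamma_vuv = 0.000000, Gamma_vvv = 0.000000; k4 = (1.000000, -1.750000, 0.000000, 0.000000)
  Y <- Y + (h/6)(k1 + 2k2 + 2k3 + k4): u = 1.3500, v = -0.0500, du/dtau = 1.0000, dv/dtau = -1.7500
step 4:
  k1: at (u, v) = (1.350000, -0.050000), (du/dtau, dv/dtau) = (1.000000, -1.750000); Gamma_uuu = 0.000000, Gamma_uuv = 0.000000, Gamma_uvv = 0.000000, Gamma_vuu = 0.000000, Gamma_vuv = 0.000000, Gamma_vvv = 0.000000; k1 = (1.000000, -1.750000, 0.000000, 0.000000)
  k2: at (u, v) = (1.450000, -0.225000), (du/dtau, dv/dtau) = (1.000000, -1.750000); Gamma_uuu = 0.000000, Gamma_uuv = 0.000000, Gamma_uvv = 0.000000, Gamma_vuu = 0.000000, Gamma_vuv = 0.000000, Gamma_vvv = 0.000000; k2 = (1.000000, -1.750000, 0.000000, 0.000000)
  k3: at (u, v) = (1.450000, -0.225000), (du/dtau, dv/dtau) = (1.000000, -1.750000); Gamma_uuu = 0.000000, Gamma_uuv = 0.000000, Gamma_uvv = 0.000000, Gamma_vuu = 0.000000, Gamma_vuv = 0.000000, Gamma_vvv = 0.000000; k3 = (1.000000, -1.750000, 0.000000, 0.000000)
  k4: at (u, v) = (1.550000, -0.400000), (du/dtau, dv/dtau) = (1.000000, -1.750000); Gamma_uuu = 0.000000, Gamma_uuv = 0.000000, Gamma_uvv = 0.000000, Gamma_vuu = 0.000000, Gamma_vuv = 0.000000, Gamma_vvv = 0.000000; k4 = (1.000000, -1.750000, 0.000000, 0.000000)
  Y <- Y + (h/6)(k1 + 2k2 + 2k3 + k4): u = 1.5500, v = -0.4000, du/dtau = 1.0000, dv/dtau = -1.7500

Answer: u = 1.5500, v = -0.4000, du/dtau = 1.0000, dv/dtau = -1.7500


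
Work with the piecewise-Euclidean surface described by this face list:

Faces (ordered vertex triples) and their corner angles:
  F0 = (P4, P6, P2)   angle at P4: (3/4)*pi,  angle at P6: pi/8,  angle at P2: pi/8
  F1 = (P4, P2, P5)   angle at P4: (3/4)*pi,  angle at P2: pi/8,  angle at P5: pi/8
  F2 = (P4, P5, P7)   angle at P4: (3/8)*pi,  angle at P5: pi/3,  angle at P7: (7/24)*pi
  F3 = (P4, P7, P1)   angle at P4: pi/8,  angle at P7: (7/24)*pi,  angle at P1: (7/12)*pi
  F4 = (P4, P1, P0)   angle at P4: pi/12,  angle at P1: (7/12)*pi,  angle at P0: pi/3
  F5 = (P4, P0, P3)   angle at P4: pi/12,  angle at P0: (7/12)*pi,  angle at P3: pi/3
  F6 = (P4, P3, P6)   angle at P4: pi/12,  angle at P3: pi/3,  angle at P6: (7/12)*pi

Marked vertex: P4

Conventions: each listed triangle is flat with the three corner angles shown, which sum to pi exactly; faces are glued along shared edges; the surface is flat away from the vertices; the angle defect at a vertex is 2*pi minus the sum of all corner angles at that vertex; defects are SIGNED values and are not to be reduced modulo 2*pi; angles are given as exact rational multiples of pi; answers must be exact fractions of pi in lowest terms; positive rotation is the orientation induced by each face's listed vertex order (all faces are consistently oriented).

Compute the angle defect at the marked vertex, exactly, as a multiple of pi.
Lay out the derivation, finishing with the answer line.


Sum of corner angles at P4: (9/4)*pi
defect = 2*pi - (9/4)*pi

Answer: defect(P4) = -pi/4


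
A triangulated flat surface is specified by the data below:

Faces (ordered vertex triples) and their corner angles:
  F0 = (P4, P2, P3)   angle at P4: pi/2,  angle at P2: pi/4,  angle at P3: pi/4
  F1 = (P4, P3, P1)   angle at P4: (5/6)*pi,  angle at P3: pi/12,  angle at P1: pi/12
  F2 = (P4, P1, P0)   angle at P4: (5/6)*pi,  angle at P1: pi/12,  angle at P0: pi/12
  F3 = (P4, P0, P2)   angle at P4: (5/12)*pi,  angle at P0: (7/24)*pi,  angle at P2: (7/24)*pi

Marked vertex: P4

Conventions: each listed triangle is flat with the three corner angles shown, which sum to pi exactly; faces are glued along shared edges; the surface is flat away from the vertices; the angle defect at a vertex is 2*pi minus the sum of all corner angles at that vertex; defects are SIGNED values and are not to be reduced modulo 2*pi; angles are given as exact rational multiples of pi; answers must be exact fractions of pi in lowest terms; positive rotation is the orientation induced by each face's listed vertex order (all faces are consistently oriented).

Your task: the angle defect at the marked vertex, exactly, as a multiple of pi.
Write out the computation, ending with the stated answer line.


Sum of corner angles at P4: (31/12)*pi
defect = 2*pi - (31/12)*pi

Answer: defect(P4) = (-7/12)*pi


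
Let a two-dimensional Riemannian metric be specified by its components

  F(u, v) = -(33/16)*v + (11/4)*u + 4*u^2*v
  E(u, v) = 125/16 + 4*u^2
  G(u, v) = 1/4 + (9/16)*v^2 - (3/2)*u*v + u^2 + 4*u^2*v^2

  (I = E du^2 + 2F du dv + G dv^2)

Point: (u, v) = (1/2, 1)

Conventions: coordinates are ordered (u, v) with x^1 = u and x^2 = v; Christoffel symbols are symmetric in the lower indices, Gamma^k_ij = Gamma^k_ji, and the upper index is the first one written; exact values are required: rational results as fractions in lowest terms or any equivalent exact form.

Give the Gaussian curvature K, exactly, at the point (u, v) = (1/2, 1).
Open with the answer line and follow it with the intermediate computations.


Answer: K = -54196/134689

E = 141/16, F = 5/16, G = 21/16, EG - F^2 = 367/32 at the point
E_u = 4, E_v = 0, F_u = 27/4, F_v = -17/16, G_u = 7/2, G_v = 19/8
E_vv = 0, F_uv = 4, G_uu = 10
The intrinsic route: Brioschi's K = (det M1 - det M2)/(EG - F^2)^2.
M1 = [[-E_vv/2 + F_uv - G_uu/2, E_u/2, F_u - E_v/2], [F_v - G_u/2, E, F], [G_v/2, F, G]] = [[-1, 2, 27/4], [-45/16, 141/16, 5/16], [19/16, 5/16, 21/16]]; det M1 = -10229/128
M2 = [[0, E_v/2, G_u/2], [E_v/2, E, F], [G_u/2, F, G]] = [[0, 0, 7/4], [0, 141/16, 5/16], [7/4, 5/16, 21/16]]; det M2 = -6909/256
det M1 - det M2 = -13549/256; K = -13549/256 / (367/32)^2 = -54196/134689


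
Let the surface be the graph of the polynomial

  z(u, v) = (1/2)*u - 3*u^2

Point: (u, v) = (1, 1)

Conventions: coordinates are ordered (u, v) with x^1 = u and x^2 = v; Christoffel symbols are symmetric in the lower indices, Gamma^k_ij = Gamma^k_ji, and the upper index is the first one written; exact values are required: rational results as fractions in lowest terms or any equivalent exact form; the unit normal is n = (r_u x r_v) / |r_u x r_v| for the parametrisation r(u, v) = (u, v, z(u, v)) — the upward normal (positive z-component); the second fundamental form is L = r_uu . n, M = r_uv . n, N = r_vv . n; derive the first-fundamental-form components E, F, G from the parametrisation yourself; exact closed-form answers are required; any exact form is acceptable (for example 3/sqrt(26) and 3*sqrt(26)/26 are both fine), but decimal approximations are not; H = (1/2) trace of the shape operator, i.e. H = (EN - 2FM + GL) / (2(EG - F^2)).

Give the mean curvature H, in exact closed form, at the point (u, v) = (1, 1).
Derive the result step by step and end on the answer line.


z_u = -11/2, z_v = 0, z_uu = -6, z_uv = 0, z_vv = 0
E = 125/4, F = 0, G = 1; answer radicand W^2 = 125/4
unnormalised second-form numerators: l = -6, m = 0, n = 0; L = l/sqrt(125/4), and similarly M = m/sqrt(W^2), N = n/sqrt(W^2)
H = (E*n - 2*F*m + G*l) / (2*(EG - F^2)*sqrt(W^2)); E*n - 2*F*m + G*l = -6, EG - F^2 = 125/4, so H = (-12/125)/sqrt(125/4)

Answer: H = -24*sqrt(5)/3125


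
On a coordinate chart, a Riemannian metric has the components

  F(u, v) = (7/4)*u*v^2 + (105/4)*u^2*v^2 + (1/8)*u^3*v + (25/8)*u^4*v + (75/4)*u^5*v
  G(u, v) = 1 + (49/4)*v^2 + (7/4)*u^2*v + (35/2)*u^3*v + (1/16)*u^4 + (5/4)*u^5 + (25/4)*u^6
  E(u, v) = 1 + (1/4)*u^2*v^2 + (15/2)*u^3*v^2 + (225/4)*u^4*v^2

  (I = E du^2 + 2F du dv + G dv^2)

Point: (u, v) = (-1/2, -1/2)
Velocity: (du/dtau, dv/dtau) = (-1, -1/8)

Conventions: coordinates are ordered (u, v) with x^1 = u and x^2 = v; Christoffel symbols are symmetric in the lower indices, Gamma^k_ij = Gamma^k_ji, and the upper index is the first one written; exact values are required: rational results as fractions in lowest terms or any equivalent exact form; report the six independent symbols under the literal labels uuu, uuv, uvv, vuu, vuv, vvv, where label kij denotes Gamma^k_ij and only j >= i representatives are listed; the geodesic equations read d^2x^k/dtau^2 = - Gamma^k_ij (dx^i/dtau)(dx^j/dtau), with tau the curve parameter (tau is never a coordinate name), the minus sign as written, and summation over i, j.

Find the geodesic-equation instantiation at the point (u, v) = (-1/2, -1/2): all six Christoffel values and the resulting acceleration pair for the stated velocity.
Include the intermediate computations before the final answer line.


E = 425/256, F = 13/8, G = 5 at the point
E_u = -91/16, E_v = -169/64, F_u = -1065/128, F_v = -195/32, G_u = -13/2, G_v = -14
EG - F^2 = 1449/256;  g^inv = (256/1449) * [[5, -13/8], [-13/8, 425/256]]
first-kind symbols [ij,l] = (1/2)(d_i g_jl + d_j g_il - d_l g_ij): [uu,u] = E_u/2 = -91/32, [uu,v] = F_u - E_v/2 = -7, [uv,u] = E_v/2 = -169/128, [uv,v] = G_u/2 = -13/4, [vv,u] = F_v - G_u/2 = -91/32, [vv,v] = G_v/2 = -7
Gamma^u_ij = (G*[ij,u] - F*[ij,v])/(EG - F^2), Gamma^v_ij = (E*[ij,v] - F*[ij,u])/(EG - F^2)
Gamma_uuu = -104/207, Gamma_uuv = -338/1449, Gamma_uvv = -104/207, Gamma_vuu = -256/207, Gamma_vuv = -832/1449, Gamma_vvv = -256/207
d^2u/dtau^2 = -(Gamma_uuu*(-1)^2 + 2*Gamma_uuv*(-1)*(-1/8) + Gamma_uvv*(-1/8)^2) = 2197/3864
d^2v/dtau^2 = -(Gamma_vuu*(-1)^2 + 2*Gamma_vuv*(-1)*(-1/8) + Gamma_vvv*(-1/8)^2) = 676/483

Answer: Gamma_uuu = -104/207, Gamma_uuv = -338/1449, Gamma_uvv = -104/207, Gamma_vuu = -256/207, Gamma_vuv = -832/1449, Gamma_vvv = -256/207; accelerations (d^2u/dtau^2, d^2v/dtau^2) = (2197/3864, 676/483)


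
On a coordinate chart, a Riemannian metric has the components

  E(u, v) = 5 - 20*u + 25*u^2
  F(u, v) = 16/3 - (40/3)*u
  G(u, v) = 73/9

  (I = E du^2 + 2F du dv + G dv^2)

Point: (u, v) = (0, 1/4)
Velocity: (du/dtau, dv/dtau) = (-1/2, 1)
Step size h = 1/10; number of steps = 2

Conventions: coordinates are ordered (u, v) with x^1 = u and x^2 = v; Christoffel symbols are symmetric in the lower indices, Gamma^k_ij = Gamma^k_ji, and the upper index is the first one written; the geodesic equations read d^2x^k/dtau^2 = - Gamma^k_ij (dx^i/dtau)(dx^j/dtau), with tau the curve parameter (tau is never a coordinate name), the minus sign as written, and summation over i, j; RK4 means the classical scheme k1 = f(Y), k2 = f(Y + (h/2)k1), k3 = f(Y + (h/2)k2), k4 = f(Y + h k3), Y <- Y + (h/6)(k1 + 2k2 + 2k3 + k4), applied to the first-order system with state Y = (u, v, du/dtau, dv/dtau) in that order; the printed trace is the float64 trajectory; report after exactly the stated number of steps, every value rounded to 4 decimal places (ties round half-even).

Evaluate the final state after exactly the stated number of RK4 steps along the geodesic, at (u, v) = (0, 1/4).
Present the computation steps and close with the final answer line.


f(Y) = (du/dtau, dv/dtau, -Gamma^u_ij Y'^i Y'^j, -Gamma^v_ij Y'^i Y'^j) with the Gammas evaluated at the stage position; h = 0.100000; intermediate values shown to 6 dp
step 0: u = 0.0000, v = 0.2500, du/dtau = -0.5000, dv/dtau = 1.0000
step 1:
  k1: at (u, v) = (0.000000, 0.250000), (du/dtau, dv/dtau) = (-0.500000, 1.000000); Gamma_uuu = -0.825688, Gamma_uuv = 0.000000, Gamma_uvv = 0.000000, Gamma_vuu = -1.100917, Gamma_vuv = 0.000000, Gamma_vvv = 0.000000; k1 = (-0.500000, 1.000000, 0.206422, 0.275229)
  k2: at (u, v) = (-0.025000, 0.300000), (du/dtau, dv/dtau) = (-0.489679, 1.013761); Gamma_uuu = -0.841468, Gamma_uuv = 0.000000, Gamma_uvv = 0.000000, Gamma_vuu = -1.055960, Gamma_vuv = 0.000000, Gamma_vvv = 0.000000; k2 = (-0.489679, 1.013761, 0.201772, 0.253204)
  k3: at (u, v) = (-0.024484, 0.300688), (du/dtau, dv/dtau) = (-0.489911, 1.012660); Gamma_uuu = -0.841177, Gamma_uuv = 0.000000, Gamma_uvv = 0.000000, Gamma_vuu = -1.056878, Gamma_vuv = 0.000000, Gamma_vvv = 0.000000; k3 = (-0.489911, 1.012660, 0.201894, 0.253665)
  k4: at (u, v) = (-0.048991, 0.351266), (du/dtau, dv/dtau) = (-0.479811, 1.025366); Gamma_uuu = -0.853534, Gamma_uuv = 0.000000, Gamma_uvv = 0.000000, Gamma_vuu = -1.013869, Gamma_vuv = 0.000000, Gamma_vvv = 0.000000; k4 = (-0.479811, 1.025366, 0.196499, 0.233411)
  Y <- Y + (h/6)(k1 + 2k2 + 2k3 + k4): u = -0.0490, v = 0.3513, du/dtau = -0.4798, dv/dtau = 1.0254
step 2:
  k1: at (u, v) = (-0.048983, 0.351303), (du/dtau, dv/dtau) = (-0.479829, 1.025373); Gamma_uuu = -0.853531, Gamma_uuv = 0.000000, Gamma_uvv = 0.000000, Gamma_vuu = -1.013883, Gamma_vuv = 0.000000, Gamma_vvv = 0.000000; k1 = (-0.479829, 1.025373, 0.196514, 0.233432)
  k2: at (u, v) = (-0.072975, 0.402572), (du/dtau, dv/dtau) = (-0.470003, 1.037045); Gamma_uuu = -0.862857, Gamma_uuv = 0.000000, Gamma_uvv = 0.000000, Gamma_vuu = -0.972971, Gamma_vuv = 0.000000, Gamma_vvv = 0.000000; k2 = (-0.470003, 1.037045, 0.190608, 0.214932)
  k3: at (u, v) = (-0.072483, 0.403156), (du/dtau, dv/dtau) = (-0.470299, 1.036120); Gamma_uuu = -0.862692, Gamma_uuv = 0.000000, Gamma_uvv = 0.000000, Gamma_vuu = -0.973796, Gamma_vuv = 0.000000, Gamma_vvv = 0.000000; k3 = (-0.470299, 1.036120, 0.190811, 0.215385)
  k4: at (u, v) = (-0.096013, 0.454915), (du/dtau, dv/dtau) = (-0.460748, 1.046911); Gamma_uuu = -0.869476, Gamma_uuv = 0.000000, Gamma_uvv = 0.000000, Gamma_vuu = -0.934896, Gamma_vuv = 0.000000, Gamma_vvv = 0.000000; k4 = (-0.460748, 1.046911, 0.184580, 0.198468)
  Y <- Y + (h/6)(k1 + 2k2 + 2k3 + k4): u = -0.0960, v = 0.4549, du/dtau = -0.4608, dv/dtau = 1.0469

Answer: u = -0.0960, v = 0.4549, du/dtau = -0.4608, dv/dtau = 1.0469


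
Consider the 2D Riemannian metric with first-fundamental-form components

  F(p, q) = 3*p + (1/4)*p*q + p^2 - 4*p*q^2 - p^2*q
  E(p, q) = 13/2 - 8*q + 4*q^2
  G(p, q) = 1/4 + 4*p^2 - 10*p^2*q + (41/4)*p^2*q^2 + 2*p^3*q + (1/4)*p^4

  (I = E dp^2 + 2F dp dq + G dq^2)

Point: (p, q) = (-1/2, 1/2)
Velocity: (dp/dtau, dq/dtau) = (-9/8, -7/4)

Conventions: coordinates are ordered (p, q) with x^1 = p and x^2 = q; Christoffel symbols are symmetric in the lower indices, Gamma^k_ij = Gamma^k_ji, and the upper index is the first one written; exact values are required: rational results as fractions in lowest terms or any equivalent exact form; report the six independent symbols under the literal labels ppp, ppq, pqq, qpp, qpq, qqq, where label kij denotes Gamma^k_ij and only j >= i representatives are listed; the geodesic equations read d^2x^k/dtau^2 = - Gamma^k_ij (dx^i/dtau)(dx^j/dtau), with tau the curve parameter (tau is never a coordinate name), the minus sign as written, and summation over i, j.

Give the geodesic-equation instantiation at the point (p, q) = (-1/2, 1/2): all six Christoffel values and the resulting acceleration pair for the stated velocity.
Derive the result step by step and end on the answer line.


E = 7/2, F = -15/16, G = 17/32 at the point
E_p = 0, E_q = -4, F_p = 13/8, F_q = 13/8, G_p = -15/16, G_q = -3/16
EG - F^2 = 251/256;  g^inv = (256/251) * [[17/32, 15/16], [15/16, 7/2]]
first-kind symbols [ij,l] = (1/2)(d_i g_jl + d_j g_il - d_l g_ij): [pp,p] = E_p/2 = 0, [pp,q] = F_p - E_q/2 = 29/8, [pq,p] = E_q/2 = -2, [pq,q] = G_p/2 = -15/32, [qq,p] = F_q - G_p/2 = 67/32, [qq,q] = G_q/2 = -3/32
Gamma^p_ij = (G*[ij,p] - F*[ij,q])/(EG - F^2), Gamma^q_ij = (E*[ij,q] - F*[ij,p])/(EG - F^2)
Gamma_ppp = 870/251, Gamma_ppq = -769/502, Gamma_pqq = 1049/1004, Gamma_qpp = 3248/251, Gamma_qpq = -900/251, Gamma_qqq = 837/502
d^2p/dtau^2 = -(Gamma_ppp*(-9/8)^2 + 2*Gamma_ppq*(-9/8)*(-7/4) + Gamma_pqq*(-7/4)^2) = -24977/16064
d^2q/dtau^2 = -(Gamma_qpp*(-9/8)^2 + 2*Gamma_qpq*(-9/8)*(-7/4) + Gamma_qqq*(-7/4)^2) = -59157/8032

Answer: Gamma_ppp = 870/251, Gamma_ppq = -769/502, Gamma_pqq = 1049/1004, Gamma_qpp = 3248/251, Gamma_qpq = -900/251, Gamma_qqq = 837/502; accelerations (d^2p/dtau^2, d^2q/dtau^2) = (-24977/16064, -59157/8032)


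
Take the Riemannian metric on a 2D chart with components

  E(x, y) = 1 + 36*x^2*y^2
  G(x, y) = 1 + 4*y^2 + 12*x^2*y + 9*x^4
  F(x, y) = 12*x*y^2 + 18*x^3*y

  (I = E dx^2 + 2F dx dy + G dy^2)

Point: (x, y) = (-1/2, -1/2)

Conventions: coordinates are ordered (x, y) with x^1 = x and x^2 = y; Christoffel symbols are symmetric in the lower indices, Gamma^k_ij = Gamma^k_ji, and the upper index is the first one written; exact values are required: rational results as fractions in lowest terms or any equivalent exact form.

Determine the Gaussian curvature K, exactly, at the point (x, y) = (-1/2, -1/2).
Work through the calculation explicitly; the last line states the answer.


E = 13/4, F = -3/8, G = 17/16, EG - F^2 = 53/16 at the point
E_x = -9, E_y = -9, F_x = -15/4, F_y = 15/4, G_x = 3/2, G_y = -1
E_yy = 18, F_xy = 3/2, G_xx = 15
Evaluate Brioschi's two determinant matrices M1, M2 and divide by (EG - F^2)^2.
M1 = [[-E_yy/2 + F_xy - G_xx/2, E_x/2, F_x - E_y/2], [F_y - G_x/2, E, F], [G_y/2, F, G]] = [[-15, -9/2, 3/4], [3, 13/4, -3/8], [-1/2, -3/8, 17/16]]; det M1 = -573/16
M2 = [[0, E_y/2, G_x/2], [E_y/2, E, F], [G_x/2, F, G]] = [[0, -9/2, 3/4], [-9/2, 13/4, -3/8], [3/4, -3/8, 17/16]]; det M2 = -333/16
det M1 - det M2 = -15; K = -15 / (53/16)^2 = -3840/2809

Answer: K = -3840/2809


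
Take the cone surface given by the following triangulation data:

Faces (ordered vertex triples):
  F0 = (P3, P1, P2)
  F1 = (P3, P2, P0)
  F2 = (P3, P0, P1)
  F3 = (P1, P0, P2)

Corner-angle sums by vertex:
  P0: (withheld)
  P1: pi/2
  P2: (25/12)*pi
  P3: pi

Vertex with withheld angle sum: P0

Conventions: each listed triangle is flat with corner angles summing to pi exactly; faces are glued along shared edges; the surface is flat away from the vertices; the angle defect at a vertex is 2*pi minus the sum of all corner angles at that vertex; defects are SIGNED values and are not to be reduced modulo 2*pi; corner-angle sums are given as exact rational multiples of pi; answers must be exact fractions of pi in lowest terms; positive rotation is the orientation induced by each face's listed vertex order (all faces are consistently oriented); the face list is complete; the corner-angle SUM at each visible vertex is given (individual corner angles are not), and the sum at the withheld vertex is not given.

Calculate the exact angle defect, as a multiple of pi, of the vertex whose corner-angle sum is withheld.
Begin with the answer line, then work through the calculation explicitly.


Answer: defect(P0) = (19/12)*pi

V = 4, E = 6, F = 4; chi = V - E + F = 2
Gauss-Bonnet: total defect = 2*pi*chi = 4*pi; visible defects sum to (29/12)*pi


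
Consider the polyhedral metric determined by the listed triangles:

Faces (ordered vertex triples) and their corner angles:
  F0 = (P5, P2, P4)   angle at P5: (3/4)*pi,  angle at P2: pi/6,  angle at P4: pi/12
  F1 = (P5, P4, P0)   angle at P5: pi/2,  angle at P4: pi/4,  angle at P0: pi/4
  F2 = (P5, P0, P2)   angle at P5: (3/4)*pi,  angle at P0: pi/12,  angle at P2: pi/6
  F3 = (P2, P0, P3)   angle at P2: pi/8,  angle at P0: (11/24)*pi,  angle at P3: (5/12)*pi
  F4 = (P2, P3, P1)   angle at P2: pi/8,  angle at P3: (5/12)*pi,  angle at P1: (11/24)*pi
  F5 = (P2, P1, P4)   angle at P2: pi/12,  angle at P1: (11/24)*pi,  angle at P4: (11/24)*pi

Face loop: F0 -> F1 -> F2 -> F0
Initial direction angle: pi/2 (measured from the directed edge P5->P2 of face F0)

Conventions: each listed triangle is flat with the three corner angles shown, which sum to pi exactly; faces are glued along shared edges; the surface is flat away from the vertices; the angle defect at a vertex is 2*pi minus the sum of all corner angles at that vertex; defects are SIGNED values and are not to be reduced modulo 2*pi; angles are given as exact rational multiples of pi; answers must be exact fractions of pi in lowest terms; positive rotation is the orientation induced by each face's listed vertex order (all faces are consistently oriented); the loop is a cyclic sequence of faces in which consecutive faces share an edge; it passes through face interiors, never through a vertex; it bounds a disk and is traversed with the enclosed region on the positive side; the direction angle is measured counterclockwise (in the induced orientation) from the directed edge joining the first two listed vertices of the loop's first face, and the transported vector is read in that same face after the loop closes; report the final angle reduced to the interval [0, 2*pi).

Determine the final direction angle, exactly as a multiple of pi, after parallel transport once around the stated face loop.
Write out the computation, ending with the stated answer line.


enclosed vertex P5: corner angles sum to 2*pi, defect = 2*pi - 2*pi = 0
by Gauss-Bonnet the loop rotates the vector by the enclosed defect sum (positive orientation, mod 2*pi)
final angle = pi/2 + 0 = pi/2 (mod 2*pi)

Answer: final direction angle = pi/2


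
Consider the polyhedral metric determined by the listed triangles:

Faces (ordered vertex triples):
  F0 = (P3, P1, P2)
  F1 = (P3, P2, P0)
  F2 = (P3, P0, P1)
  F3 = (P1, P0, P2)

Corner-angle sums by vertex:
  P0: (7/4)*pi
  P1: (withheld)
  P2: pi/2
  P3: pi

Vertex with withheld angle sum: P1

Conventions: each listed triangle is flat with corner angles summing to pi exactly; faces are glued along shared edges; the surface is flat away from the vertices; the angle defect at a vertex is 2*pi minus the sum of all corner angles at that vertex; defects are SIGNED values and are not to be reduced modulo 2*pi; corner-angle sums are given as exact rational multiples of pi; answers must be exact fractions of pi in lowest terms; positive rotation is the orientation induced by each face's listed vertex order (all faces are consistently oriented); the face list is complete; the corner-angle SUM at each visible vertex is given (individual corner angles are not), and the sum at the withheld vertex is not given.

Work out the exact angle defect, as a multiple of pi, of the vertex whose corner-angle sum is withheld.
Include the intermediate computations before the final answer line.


V = 4, E = 6, F = 4; chi = V - E + F = 2
Gauss-Bonnet: total defect = 2*pi*chi = 4*pi; visible defects sum to (11/4)*pi

Answer: defect(P1) = (5/4)*pi


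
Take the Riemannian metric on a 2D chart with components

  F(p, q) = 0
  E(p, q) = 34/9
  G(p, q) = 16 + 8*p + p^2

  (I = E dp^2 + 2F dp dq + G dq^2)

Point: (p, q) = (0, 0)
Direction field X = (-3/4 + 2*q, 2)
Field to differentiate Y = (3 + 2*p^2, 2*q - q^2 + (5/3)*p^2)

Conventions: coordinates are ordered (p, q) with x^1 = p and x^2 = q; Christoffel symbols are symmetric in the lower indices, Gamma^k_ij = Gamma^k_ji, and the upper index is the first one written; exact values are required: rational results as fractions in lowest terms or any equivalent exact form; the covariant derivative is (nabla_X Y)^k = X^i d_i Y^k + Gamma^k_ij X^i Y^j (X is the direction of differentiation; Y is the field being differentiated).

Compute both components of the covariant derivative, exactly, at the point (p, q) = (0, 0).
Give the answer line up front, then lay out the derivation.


Answer: (nabla_X Y)^p = 0, (nabla_X Y)^q = 11/2

E = 34/9, F = 0, G = 16 at the point
E_p = 0, E_q = 0, F_p = 0, F_q = 0, G_p = 8, G_q = 0
EG - F^2 = 544/9;  g^inv = (9/544) * [[16, 0], [0, 34/9]]
first-kind symbols [ij,l] = (1/2)(d_i g_jl + d_j g_il - d_l g_ij): [pp,p] = E_p/2 = 0, [pp,q] = F_p - E_q/2 = 0, [pq,p] = E_q/2 = 0, [pq,q] = G_p/2 = 4, [qq,p] = F_q - G_p/2 = -4, [qq,q] = G_q/2 = 0
Gamma^p_ij = (G*[ij,p] - F*[ij,q])/(EG - F^2), Gamma^q_ij = (E*[ij,q] - F*[ij,p])/(EG - F^2)
Gamma_ppp = 0, Gamma_ppq = 0, Gamma_pqq = -18/17, Gamma_qpp = 0, Gamma_qpq = 1/4, Gamma_qqq = 0
X = (-3/4, 2), Y = (3, 0) at the point


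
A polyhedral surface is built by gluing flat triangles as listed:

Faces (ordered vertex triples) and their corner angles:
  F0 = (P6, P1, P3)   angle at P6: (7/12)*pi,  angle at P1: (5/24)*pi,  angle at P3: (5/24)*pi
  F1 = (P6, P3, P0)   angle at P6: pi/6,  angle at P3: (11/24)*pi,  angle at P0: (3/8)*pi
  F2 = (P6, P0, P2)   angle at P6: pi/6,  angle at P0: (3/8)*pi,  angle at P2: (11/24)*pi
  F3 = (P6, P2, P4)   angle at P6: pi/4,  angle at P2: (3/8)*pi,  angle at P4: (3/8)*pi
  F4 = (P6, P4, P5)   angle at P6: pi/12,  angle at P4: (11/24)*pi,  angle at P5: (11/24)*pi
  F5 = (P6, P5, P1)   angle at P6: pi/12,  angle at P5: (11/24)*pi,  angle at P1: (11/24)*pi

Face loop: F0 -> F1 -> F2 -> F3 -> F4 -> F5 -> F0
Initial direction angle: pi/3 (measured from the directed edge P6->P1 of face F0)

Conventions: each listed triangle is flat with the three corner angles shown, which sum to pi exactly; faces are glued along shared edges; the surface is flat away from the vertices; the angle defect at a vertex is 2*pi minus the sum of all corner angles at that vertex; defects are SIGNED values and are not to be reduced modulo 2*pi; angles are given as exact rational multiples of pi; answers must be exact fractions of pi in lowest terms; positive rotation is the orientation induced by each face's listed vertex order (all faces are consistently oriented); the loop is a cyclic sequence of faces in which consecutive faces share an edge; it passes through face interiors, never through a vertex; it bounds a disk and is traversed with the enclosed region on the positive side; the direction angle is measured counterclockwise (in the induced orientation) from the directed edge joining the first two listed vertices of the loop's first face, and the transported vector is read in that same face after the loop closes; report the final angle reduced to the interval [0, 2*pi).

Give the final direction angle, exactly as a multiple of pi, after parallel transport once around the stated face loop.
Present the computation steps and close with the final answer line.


enclosed vertex P6: corner angles sum to (4/3)*pi, defect = 2*pi - (4/3)*pi = (2/3)*pi
final direction = starting direction + enclosed defect total, reduced mod 2*pi (induced orientation)
final angle = pi/3 + (2/3)*pi = pi (mod 2*pi)

Answer: final direction angle = pi
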